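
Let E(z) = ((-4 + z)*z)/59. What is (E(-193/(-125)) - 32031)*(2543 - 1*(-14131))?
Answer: -492360499607424/921875 ≈ -5.3409e+8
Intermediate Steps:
E(z) = z*(-4 + z)/59 (E(z) = (z*(-4 + z))*(1/59) = z*(-4 + z)/59)
(E(-193/(-125)) - 32031)*(2543 - 1*(-14131)) = ((-193/(-125))*(-4 - 193/(-125))/59 - 32031)*(2543 - 1*(-14131)) = ((-193*(-1/125))*(-4 - 193*(-1/125))/59 - 32031)*(2543 + 14131) = ((1/59)*(193/125)*(-4 + 193/125) - 32031)*16674 = ((1/59)*(193/125)*(-307/125) - 32031)*16674 = (-59251/921875 - 32031)*16674 = -29528637376/921875*16674 = -492360499607424/921875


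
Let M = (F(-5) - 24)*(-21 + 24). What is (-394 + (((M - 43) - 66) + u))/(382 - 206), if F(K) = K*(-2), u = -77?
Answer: -311/88 ≈ -3.5341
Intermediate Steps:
F(K) = -2*K
M = -42 (M = (-2*(-5) - 24)*(-21 + 24) = (10 - 24)*3 = -14*3 = -42)
(-394 + (((M - 43) - 66) + u))/(382 - 206) = (-394 + (((-42 - 43) - 66) - 77))/(382 - 206) = (-394 + ((-85 - 66) - 77))/176 = (-394 + (-151 - 77))*(1/176) = (-394 - 228)*(1/176) = -622*1/176 = -311/88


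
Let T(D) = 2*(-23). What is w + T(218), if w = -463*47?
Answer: -21807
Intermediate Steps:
T(D) = -46
w = -21761
w + T(218) = -21761 - 46 = -21807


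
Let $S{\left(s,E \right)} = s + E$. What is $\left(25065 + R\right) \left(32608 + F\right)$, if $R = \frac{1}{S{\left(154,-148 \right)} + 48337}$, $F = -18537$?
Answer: $\frac{17050074072016}{48343} \approx 3.5269 \cdot 10^{8}$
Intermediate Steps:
$S{\left(s,E \right)} = E + s$
$R = \frac{1}{48343}$ ($R = \frac{1}{\left(-148 + 154\right) + 48337} = \frac{1}{6 + 48337} = \frac{1}{48343} \approx 2.0686 \cdot 10^{-5}$)
$\left(25065 + R\right) \left(32608 + F\right) = \left(25065 + \frac{1}{48343}\right) \left(32608 - 18537\right) = \frac{1211717296}{48343} \cdot 14071 = \frac{17050074072016}{48343}$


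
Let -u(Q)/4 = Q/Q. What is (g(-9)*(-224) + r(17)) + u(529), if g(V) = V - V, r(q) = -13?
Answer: -17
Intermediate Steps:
u(Q) = -4 (u(Q) = -4*Q/Q = -4*1 = -4)
g(V) = 0
(g(-9)*(-224) + r(17)) + u(529) = (0*(-224) - 13) - 4 = (0 - 13) - 4 = -13 - 4 = -17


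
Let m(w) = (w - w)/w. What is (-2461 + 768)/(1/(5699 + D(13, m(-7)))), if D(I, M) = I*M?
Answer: -9648407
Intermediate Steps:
m(w) = 0 (m(w) = 0/w = 0)
(-2461 + 768)/(1/(5699 + D(13, m(-7)))) = (-2461 + 768)/(1/(5699 + 13*0)) = -1693/(1/(5699 + 0)) = -1693/(1/5699) = -1693/1/5699 = -1693*5699 = -9648407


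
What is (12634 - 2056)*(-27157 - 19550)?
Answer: -494066646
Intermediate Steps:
(12634 - 2056)*(-27157 - 19550) = 10578*(-46707) = -494066646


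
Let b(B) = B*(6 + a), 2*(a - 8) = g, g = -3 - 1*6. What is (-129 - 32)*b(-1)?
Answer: 3059/2 ≈ 1529.5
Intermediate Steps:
g = -9 (g = -3 - 6 = -9)
a = 7/2 (a = 8 + (½)*(-9) = 8 - 9/2 = 7/2 ≈ 3.5000)
b(B) = 19*B/2 (b(B) = B*(6 + 7/2) = B*(19/2) = 19*B/2)
(-129 - 32)*b(-1) = (-129 - 32)*((19/2)*(-1)) = -161*(-19/2) = 3059/2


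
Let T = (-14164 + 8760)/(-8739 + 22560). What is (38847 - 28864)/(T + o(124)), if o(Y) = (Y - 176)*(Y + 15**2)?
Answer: -137975043/250828912 ≈ -0.55008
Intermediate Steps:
o(Y) = (-176 + Y)*(225 + Y) (o(Y) = (-176 + Y)*(Y + 225) = (-176 + Y)*(225 + Y))
T = -5404/13821 ≈ -0.39100
(38847 - 28864)/(T + o(124)) = (38847 - 28864)/(-5404/13821 + (-39600 + 124**2 + 49*124)) = 9983/(-5404/13821 + (-39600 + 15376 + 6076)) = 9983/(-5404/13821 - 18148) = 9983/(-250828912/13821) = 9983*(-13821/250828912) = -137975043/250828912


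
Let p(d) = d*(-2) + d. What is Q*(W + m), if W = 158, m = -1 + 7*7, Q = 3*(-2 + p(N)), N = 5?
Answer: -4326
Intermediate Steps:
p(d) = -d (p(d) = -2*d + d = -d)
Q = -21 (Q = 3*(-2 - 1*5) = 3*(-2 - 5) = 3*(-7) = -21)
m = 48 (m = -1 + 49 = 48)
Q*(W + m) = -21*(158 + 48) = -21*206 = -4326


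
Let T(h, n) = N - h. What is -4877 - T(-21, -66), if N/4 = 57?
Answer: -5126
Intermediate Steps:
N = 228 (N = 4*57 = 228)
T(h, n) = 228 - h
-4877 - T(-21, -66) = -4877 - (228 - 1*(-21)) = -4877 - (228 + 21) = -4877 - 1*249 = -4877 - 249 = -5126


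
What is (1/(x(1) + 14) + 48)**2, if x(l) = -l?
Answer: 390625/169 ≈ 2311.4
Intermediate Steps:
(1/(x(1) + 14) + 48)**2 = (1/(-1*1 + 14) + 48)**2 = (1/(-1 + 14) + 48)**2 = (1/13 + 48)**2 = (625/13)**2 = 390625/169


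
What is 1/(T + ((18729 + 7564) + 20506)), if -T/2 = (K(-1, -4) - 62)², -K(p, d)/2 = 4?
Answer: 1/36999 ≈ 2.7028e-5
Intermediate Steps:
K(p, d) = -8 (K(p, d) = -2*4 = -8)
T = -9800 (T = -2*(-8 - 62)² = -2*(-70)² = -2*4900 = -9800)
1/(T + ((18729 + 7564) + 20506)) = 1/(-9800 + ((18729 + 7564) + 20506)) = 1/(-9800 + (26293 + 20506)) = 1/(-9800 + 46799) = 1/36999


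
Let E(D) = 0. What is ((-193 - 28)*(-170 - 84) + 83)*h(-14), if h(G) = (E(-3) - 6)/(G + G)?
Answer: 24093/2 ≈ 12047.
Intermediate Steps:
h(G) = -3/G (h(G) = (0 - 6)/(G + G) = -6*1/(2*G) = -3/G)
((-193 - 28)*(-170 - 84) + 83)*h(-14) = ((-193 - 28)*(-170 - 84) + 83)*(-3/(-14)) = (-221*(-254) + 83)*(-3*(-1/14)) = (56134 + 83)*(3/14) = 56217*(3/14) = 24093/2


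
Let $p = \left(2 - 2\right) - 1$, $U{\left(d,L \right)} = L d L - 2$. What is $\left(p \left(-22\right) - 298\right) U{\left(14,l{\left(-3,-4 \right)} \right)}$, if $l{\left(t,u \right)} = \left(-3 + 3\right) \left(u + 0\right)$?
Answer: $552$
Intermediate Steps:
$l{\left(t,u \right)} = 0$ ($l{\left(t,u \right)} = 0 u = 0$)
$U{\left(d,L \right)} = -2 + d L^{2}$ ($U{\left(d,L \right)} = d L^{2} - 2 = -2 + d L^{2}$)
$p = -1$ ($p = 0 - 1 = -1$)
$\left(p \left(-22\right) - 298\right) U{\left(14,l{\left(-3,-4 \right)} \right)} = \left(\left(-1\right) \left(-22\right) - 298\right) \left(-2 + 14 \cdot 0^{2}\right) = \left(22 - 298\right) \left(-2 + 14 \cdot 0\right) = - 276 \left(-2 + 0\right) = \left(-276\right) \left(-2\right) = 552$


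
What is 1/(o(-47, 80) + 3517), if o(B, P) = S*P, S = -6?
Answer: 1/3037 ≈ 0.00032927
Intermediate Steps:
o(B, P) = -6*P
1/(o(-47, 80) + 3517) = 1/(-6*80 + 3517) = 1/(-480 + 3517) = 1/3037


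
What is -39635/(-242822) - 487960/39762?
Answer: -58455728125/4827544182 ≈ -12.109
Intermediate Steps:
-39635/(-242822) - 487960/39762 = -39635*(-1/242822) - 487960*1/39762 = 39635/242822 - 243980/19881 = -58455728125/4827544182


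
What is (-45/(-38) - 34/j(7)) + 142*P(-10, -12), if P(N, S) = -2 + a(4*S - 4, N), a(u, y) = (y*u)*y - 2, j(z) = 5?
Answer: -140404987/190 ≈ -7.3897e+5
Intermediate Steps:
a(u, y) = -2 + u*y² (a(u, y) = (u*y)*y - 2 = u*y² - 2 = -2 + u*y²)
P(N, S) = -4 + N²*(-4 + 4*S) (P(N, S) = -2 + (-2 + (4*S - 4)*N²) = -2 + (-2 + (-4 + 4*S)*N²) = -2 + (-2 + N²*(-4 + 4*S)) = -4 + N²*(-4 + 4*S))
(-45/(-38) - 34/j(7)) + 142*P(-10, -12) = (-45/(-38) - 34/5) + 142*(-4 + 4*(-10)²*(-1 - 12)) = (-45*(-1/38) - 34*⅕) + 142*(-4 + 4*100*(-13)) = (45/38 - 34/5) + 142*(-4 - 5200) = -1067/190 + 142*(-5204) = -1067/190 - 738968 = -140404987/190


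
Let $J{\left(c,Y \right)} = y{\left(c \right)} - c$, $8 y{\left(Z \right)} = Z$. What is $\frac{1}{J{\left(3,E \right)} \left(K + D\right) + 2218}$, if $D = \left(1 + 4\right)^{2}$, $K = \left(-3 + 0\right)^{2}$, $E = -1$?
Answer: $\frac{4}{8515} \approx 0.00046976$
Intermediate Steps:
$y{\left(Z \right)} = \frac{Z}{8}$
$K = 9$ ($K = \left(-3\right)^{2} = 9$)
$J{\left(c,Y \right)} = - \frac{7 c}{8}$ ($J{\left(c,Y \right)} = \frac{c}{8} - c = - \frac{7 c}{8}$)
$D = 25$ ($D = 5^{2} = 25$)
$\frac{1}{J{\left(3,E \right)} \left(K + D\right) + 2218} = \frac{1}{\left(- \frac{7}{8}\right) 3 \left(9 + 25\right) + 2218} = \frac{1}{\left(- \frac{21}{8}\right) 34 + 2218} = \frac{1}{- \frac{357}{4} + 2218} = \frac{1}{\frac{8515}{4}} = \frac{4}{8515}$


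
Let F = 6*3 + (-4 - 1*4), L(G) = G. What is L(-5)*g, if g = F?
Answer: -50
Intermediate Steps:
F = 10 (F = 18 + (-4 - 4) = 18 - 8 = 10)
g = 10
L(-5)*g = -5*10 = -50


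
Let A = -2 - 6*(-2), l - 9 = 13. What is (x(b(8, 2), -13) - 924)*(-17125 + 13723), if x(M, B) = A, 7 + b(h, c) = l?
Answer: 3109428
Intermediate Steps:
l = 22 (l = 9 + 13 = 22)
A = 10 (A = -2 + 12 = 10)
b(h, c) = 15 (b(h, c) = -7 + 22 = 15)
x(M, B) = 10
(x(b(8, 2), -13) - 924)*(-17125 + 13723) = (10 - 924)*(-17125 + 13723) = -914*(-3402) = 3109428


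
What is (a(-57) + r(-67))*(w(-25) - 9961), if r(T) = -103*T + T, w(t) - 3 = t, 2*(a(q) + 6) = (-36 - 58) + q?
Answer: -134820415/2 ≈ -6.7410e+7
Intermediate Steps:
a(q) = -53 + q/2 (a(q) = -6 + ((-36 - 58) + q)/2 = -6 + (-94 + q)/2 = -6 + (-47 + q/2) = -53 + q/2)
w(t) = 3 + t
r(T) = -102*T
(a(-57) + r(-67))*(w(-25) - 9961) = ((-53 + (1/2)*(-57)) - 102*(-67))*((3 - 25) - 9961) = ((-53 - 57/2) + 6834)*(-22 - 9961) = (-163/2 + 6834)*(-9983) = (13505/2)*(-9983) = -134820415/2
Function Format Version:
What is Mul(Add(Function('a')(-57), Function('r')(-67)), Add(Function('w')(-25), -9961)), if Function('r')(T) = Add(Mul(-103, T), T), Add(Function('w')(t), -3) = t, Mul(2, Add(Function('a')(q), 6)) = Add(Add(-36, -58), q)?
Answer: Rational(-134820415, 2) ≈ -6.7410e+7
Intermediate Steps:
Function('a')(q) = Add(-53, Mul(Rational(1, 2), q)) (Function('a')(q) = Add(-6, Mul(Rational(1, 2), Add(Add(-36, -58), q))) = Add(-6, Mul(Rational(1, 2), Add(-94, q))) = Add(-6, Add(-47, Mul(Rational(1, 2), q))) = Add(-53, Mul(Rational(1, 2), q)))
Function('w')(t) = Add(3, t)
Function('r')(T) = Mul(-102, T)
Mul(Add(Function('a')(-57), Function('r')(-67)), Add(Function('w')(-25), -9961)) = Mul(Add(Add(-53, Mul(Rational(1, 2), -57)), Mul(-102, -67)), Add(Add(3, -25), -9961)) = Mul(Add(Add(-53, Rational(-57, 2)), 6834), Add(-22, -9961)) = Mul(Add(Rational(-163, 2), 6834), -9983) = Mul(Rational(13505, 2), -9983) = Rational(-134820415, 2)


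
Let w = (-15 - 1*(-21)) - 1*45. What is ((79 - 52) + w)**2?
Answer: 144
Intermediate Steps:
w = -39 (w = (-15 + 21) - 45 = 6 - 45 = -39)
((79 - 52) + w)**2 = ((79 - 52) - 39)**2 = (27 - 39)**2 = (-12)**2 = 144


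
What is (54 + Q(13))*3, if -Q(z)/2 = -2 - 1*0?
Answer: 174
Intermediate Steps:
Q(z) = 4 (Q(z) = -2*(-2 - 1*0) = -2*(-2 + 0) = -2*(-2) = 4)
(54 + Q(13))*3 = (54 + 4)*3 = 58*3 = 174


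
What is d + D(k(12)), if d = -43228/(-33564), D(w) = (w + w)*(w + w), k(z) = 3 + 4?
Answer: 1655443/8391 ≈ 197.29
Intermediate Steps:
k(z) = 7
D(w) = 4*w**2 (D(w) = (2*w)*(2*w) = 4*w**2)
d = 10807/8391 (d = -43228*(-1/33564) = 10807/8391 ≈ 1.2879)
d + D(k(12)) = 10807/8391 + 4*7**2 = 10807/8391 + 4*49 = 10807/8391 + 196 = 1655443/8391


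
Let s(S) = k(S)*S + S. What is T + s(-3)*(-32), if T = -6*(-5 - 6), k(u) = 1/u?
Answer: 130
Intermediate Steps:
k(u) = 1/u
s(S) = 1 + S (s(S) = S/S + S = 1 + S)
T = 66 (T = -6*(-11) = 66)
T + s(-3)*(-32) = 66 + (1 - 3)*(-32) = 66 - 2*(-32) = 66 + 64 = 130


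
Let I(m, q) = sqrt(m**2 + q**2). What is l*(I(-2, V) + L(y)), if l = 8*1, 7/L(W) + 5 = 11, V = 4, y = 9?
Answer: 28/3 + 16*sqrt(5) ≈ 45.110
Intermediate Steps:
L(W) = 7/6 (L(W) = 7/(-5 + 11) = 7/6)
l = 8
l*(I(-2, V) + L(y)) = 8*(sqrt((-2)**2 + 4**2) + 7/6) = 8*(sqrt(4 + 16) + 7/6) = 8*(sqrt(20) + 7/6) = 8*(2*sqrt(5) + 7/6) = 8*(7/6 + 2*sqrt(5)) = 28/3 + 16*sqrt(5)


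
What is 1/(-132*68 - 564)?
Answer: -1/9540 ≈ -0.00010482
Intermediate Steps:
1/(-132*68 - 564) = 1/(-8976 - 564) = 1/(-9540) = -1/9540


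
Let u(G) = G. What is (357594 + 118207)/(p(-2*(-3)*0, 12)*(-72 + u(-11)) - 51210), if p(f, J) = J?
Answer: -475801/52206 ≈ -9.1139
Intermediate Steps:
(357594 + 118207)/(p(-2*(-3)*0, 12)*(-72 + u(-11)) - 51210) = (357594 + 118207)/(12*(-72 - 11) - 51210) = 475801/(12*(-83) - 51210) = 475801/(-996 - 51210) = 475801/(-52206) = 475801*(-1/52206) = -475801/52206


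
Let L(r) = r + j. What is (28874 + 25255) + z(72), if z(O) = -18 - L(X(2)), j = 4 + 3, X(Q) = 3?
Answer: 54101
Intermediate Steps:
j = 7
L(r) = 7 + r (L(r) = r + 7 = 7 + r)
z(O) = -28 (z(O) = -18 - (7 + 3) = -18 - 1*10 = -18 - 10 = -28)
(28874 + 25255) + z(72) = (28874 + 25255) - 28 = 54129 - 28 = 54101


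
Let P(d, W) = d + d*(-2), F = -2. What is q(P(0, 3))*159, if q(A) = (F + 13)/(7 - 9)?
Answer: -1749/2 ≈ -874.50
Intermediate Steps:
P(d, W) = -d (P(d, W) = d - 2*d = -d)
q(A) = -11/2 (q(A) = (-2 + 13)/(7 - 9) = 11/(-2) = 11*(-½) = -11/2)
q(P(0, 3))*159 = -11/2*159 = -1749/2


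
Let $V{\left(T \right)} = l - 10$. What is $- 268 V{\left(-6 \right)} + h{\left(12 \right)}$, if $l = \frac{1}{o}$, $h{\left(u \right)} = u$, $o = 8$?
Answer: $\frac{5317}{2} \approx 2658.5$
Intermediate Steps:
$l = \frac{1}{8} \approx 0.125$
$V{\left(T \right)} = - \frac{79}{8}$ ($V{\left(T \right)} = \frac{1}{8} - 10 = - \frac{79}{8}$)
$- 268 V{\left(-6 \right)} + h{\left(12 \right)} = \left(-268\right) \left(- \frac{79}{8}\right) + 12 = \frac{5293}{2} + 12 = \frac{5317}{2}$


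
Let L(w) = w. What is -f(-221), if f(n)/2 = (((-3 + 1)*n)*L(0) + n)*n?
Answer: -97682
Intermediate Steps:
f(n) = 2*n² (f(n) = 2*((((-3 + 1)*n)*0 + n)*n) = 2*((-2*n*0 + n)*n) = 2*((0 + n)*n) = 2*(n*n) = 2*n²)
-f(-221) = -2*(-221)² = -2*48841 = -1*97682 = -97682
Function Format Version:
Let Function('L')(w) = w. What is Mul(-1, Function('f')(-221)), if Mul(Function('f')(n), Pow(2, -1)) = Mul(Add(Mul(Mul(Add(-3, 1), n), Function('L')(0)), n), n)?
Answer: -97682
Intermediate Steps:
Function('f')(n) = Mul(2, Pow(n, 2)) (Function('f')(n) = Mul(2, Mul(Add(Mul(Mul(Add(-3, 1), n), 0), n), n)) = Mul(2, Mul(Add(Mul(Mul(-2, n), 0), n), n)) = Mul(2, Mul(Add(0, n), n)) = Mul(2, Mul(n, n)) = Mul(2, Pow(n, 2)))
Mul(-1, Function('f')(-221)) = Mul(-1, Mul(2, Pow(-221, 2))) = Mul(-1, Mul(2, 48841)) = Mul(-1, 97682) = -97682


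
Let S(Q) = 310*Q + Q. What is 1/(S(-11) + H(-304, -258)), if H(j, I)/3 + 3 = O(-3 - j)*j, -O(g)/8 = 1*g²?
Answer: 1/661021466 ≈ 1.5128e-9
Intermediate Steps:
S(Q) = 311*Q
O(g) = -8*g²
H(j, I) = -9 - 24*j*(-3 - j)² (H(j, I) = -9 + 3*((-8*(-3 - j)²)*j) = -9 + 3*(-8*j*(-3 - j)²) = -9 - 24*j*(-3 - j)²)
1/(S(-11) + H(-304, -258)) = 1/(311*(-11) + (-9 - 24*(-304)*(3 - 304)²)) = 1/(-3421 + (-9 - 24*(-304)*(-301)²)) = 1/(-3421 + (-9 - 24*(-304)*90601)) = 1/(-3421 + (-9 + 661024896)) = 1/(-3421 + 661024887) = 1/661021466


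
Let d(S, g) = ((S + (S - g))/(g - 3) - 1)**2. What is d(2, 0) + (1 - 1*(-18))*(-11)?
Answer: -1832/9 ≈ -203.56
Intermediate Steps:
d(S, g) = (-1 + (-g + 2*S)/(-3 + g))**2 (d(S, g) = ((-g + 2*S)/(-3 + g) - 1)**2 = (-1 + (-g + 2*S)/(-3 + g))**2)
d(2, 0) + (1 - 1*(-18))*(-11) = (3 - 2*0 + 2*2)**2/(-3 + 0)**2 + (1 - 1*(-18))*(-11) = (3 + 0 + 4)**2/(-3)**2 + (1 + 18)*(-11) = (1/9)*7**2 + 19*(-11) = (1/9)*49 - 209 = 49/9 - 209 = -1832/9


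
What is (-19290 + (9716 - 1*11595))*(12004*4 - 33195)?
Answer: -313745749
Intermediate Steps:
(-19290 + (9716 - 1*11595))*(12004*4 - 33195) = (-19290 + (9716 - 11595))*(48016 - 33195) = (-19290 - 1879)*14821 = -21169*14821 = -313745749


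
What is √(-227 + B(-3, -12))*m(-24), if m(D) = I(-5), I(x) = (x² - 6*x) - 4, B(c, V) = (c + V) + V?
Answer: 51*I*√254 ≈ 812.81*I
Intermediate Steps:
B(c, V) = c + 2*V (B(c, V) = (V + c) + V = c + 2*V)
I(x) = -4 + x² - 6*x
m(D) = 51 (m(D) = -4 + (-5)² - 6*(-5) = -4 + 25 + 30 = 51)
√(-227 + B(-3, -12))*m(-24) = √(-227 + (-3 + 2*(-12)))*51 = √(-227 + (-3 - 24))*51 = √(-227 - 27)*51 = √(-254)*51 = (I*√254)*51 = 51*I*√254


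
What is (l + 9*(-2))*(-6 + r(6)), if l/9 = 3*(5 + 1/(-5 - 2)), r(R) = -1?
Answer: -792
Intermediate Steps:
l = 918/7 (l = 9*(3*(5 + 1/(-5 - 2))) = 9*(3*(5 + 1/(-7))) = 9*(3*(5 - ⅐)) = 9*(3*(34/7)) = 9*(102/7) = 918/7 ≈ 131.14)
(l + 9*(-2))*(-6 + r(6)) = (918/7 + 9*(-2))*(-6 - 1) = (918/7 - 18)*(-7) = (792/7)*(-7) = -792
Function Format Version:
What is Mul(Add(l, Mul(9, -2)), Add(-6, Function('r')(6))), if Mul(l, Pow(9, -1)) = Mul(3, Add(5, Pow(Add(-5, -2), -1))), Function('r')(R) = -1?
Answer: -792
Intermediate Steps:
l = Rational(918, 7) (l = Mul(9, Mul(3, Add(5, Pow(Add(-5, -2), -1)))) = Mul(9, Mul(3, Add(5, Pow(-7, -1)))) = Mul(9, Mul(3, Add(5, Rational(-1, 7)))) = Mul(9, Mul(3, Rational(34, 7))) = Mul(9, Rational(102, 7)) = Rational(918, 7) ≈ 131.14)
Mul(Add(l, Mul(9, -2)), Add(-6, Function('r')(6))) = Mul(Add(Rational(918, 7), Mul(9, -2)), Add(-6, -1)) = Mul(Add(Rational(918, 7), -18), -7) = Mul(Rational(792, 7), -7) = -792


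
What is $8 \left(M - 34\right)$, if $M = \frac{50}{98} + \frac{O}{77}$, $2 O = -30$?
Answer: $- \frac{145248}{539} \approx -269.48$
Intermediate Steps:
$O = -15$ ($O = \frac{1}{2} \left(-30\right) = -15$)
$M = \frac{170}{539}$ ($M = \frac{50}{98} - \frac{15}{77} = 50 \cdot \frac{1}{98} - \frac{15}{77} = \frac{25}{49} - \frac{15}{77} = \frac{170}{539} \approx 0.3154$)
$8 \left(M - 34\right) = 8 \left(\frac{170}{539} - 34\right) = 8 \left(- \frac{18156}{539}\right) = - \frac{145248}{539}$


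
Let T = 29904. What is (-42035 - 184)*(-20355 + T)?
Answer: -403149231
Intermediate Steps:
(-42035 - 184)*(-20355 + T) = (-42035 - 184)*(-20355 + 29904) = -42219*9549 = -403149231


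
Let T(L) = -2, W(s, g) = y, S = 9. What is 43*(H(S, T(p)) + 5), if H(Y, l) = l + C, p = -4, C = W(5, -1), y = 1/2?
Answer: 301/2 ≈ 150.50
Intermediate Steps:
y = ½ ≈ 0.50000
W(s, g) = ½
C = ½ ≈ 0.50000
H(Y, l) = ½ + l (H(Y, l) = l + ½ = ½ + l)
43*(H(S, T(p)) + 5) = 43*((½ - 2) + 5) = 43*(-3/2 + 5) = 43*(7/2) = 301/2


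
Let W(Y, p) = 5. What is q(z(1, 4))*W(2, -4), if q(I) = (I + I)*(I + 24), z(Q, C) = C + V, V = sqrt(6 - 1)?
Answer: 1170 + 320*sqrt(5) ≈ 1885.5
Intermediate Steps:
V = sqrt(5) ≈ 2.2361
z(Q, C) = C + sqrt(5)
q(I) = 2*I*(24 + I) (q(I) = (2*I)*(24 + I) = 2*I*(24 + I))
q(z(1, 4))*W(2, -4) = (2*(4 + sqrt(5))*(24 + (4 + sqrt(5))))*5 = (2*(4 + sqrt(5))*(28 + sqrt(5)))*5 = 10*(4 + sqrt(5))*(28 + sqrt(5))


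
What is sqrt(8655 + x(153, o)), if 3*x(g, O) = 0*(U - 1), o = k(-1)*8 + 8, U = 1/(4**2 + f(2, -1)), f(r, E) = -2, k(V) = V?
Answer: sqrt(8655) ≈ 93.032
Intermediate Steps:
U = 1/14 (U = 1/(4**2 - 2) = 1/(16 - 2) = 1/14 ≈ 0.071429)
o = 0 (o = -1*8 + 8 = -8 + 8 = 0)
x(g, O) = 0 (x(g, O) = (0*(1/14 - 1))/3 = (0*(-13/14))/3 = (1/3)*0 = 0)
sqrt(8655 + x(153, o)) = sqrt(8655 + 0) = sqrt(8655)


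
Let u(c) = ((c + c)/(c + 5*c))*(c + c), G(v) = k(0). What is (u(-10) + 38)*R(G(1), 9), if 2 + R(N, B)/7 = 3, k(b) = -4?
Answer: 658/3 ≈ 219.33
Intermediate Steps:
G(v) = -4
R(N, B) = 7 (R(N, B) = -14 + 7*3 = -14 + 21 = 7)
u(c) = 2*c/3 (u(c) = ((2*c)/((6*c)))*(2*c) = ((2*c)*(1/(6*c)))*(2*c) = (2*c)/3 = 2*c/3)
(u(-10) + 38)*R(G(1), 9) = ((2/3)*(-10) + 38)*7 = (-20/3 + 38)*7 = (94/3)*7 = 658/3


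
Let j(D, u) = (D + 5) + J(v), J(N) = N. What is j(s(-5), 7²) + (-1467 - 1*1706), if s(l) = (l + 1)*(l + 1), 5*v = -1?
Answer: -15761/5 ≈ -3152.2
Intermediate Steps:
v = -⅕ (v = (⅕)*(-1) = -⅕ ≈ -0.20000)
s(l) = (1 + l)² (s(l) = (1 + l)*(1 + l) = (1 + l)²)
j(D, u) = 24/5 + D (j(D, u) = (D + 5) - ⅕ = (5 + D) - ⅕ = 24/5 + D)
j(s(-5), 7²) + (-1467 - 1*1706) = (24/5 + (1 - 5)²) + (-1467 - 1*1706) = (24/5 + (-4)²) + (-1467 - 1706) = (24/5 + 16) - 3173 = 104/5 - 3173 = -15761/5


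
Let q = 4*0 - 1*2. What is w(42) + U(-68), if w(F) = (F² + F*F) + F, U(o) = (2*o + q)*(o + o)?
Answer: 22338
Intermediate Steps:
q = -2 (q = 0 - 2 = -2)
U(o) = 2*o*(-2 + 2*o) (U(o) = (2*o - 2)*(o + o) = (-2 + 2*o)*(2*o) = 2*o*(-2 + 2*o))
w(F) = F + 2*F² (w(F) = (F² + F²) + F = 2*F² + F = F + 2*F²)
w(42) + U(-68) = 42*(1 + 2*42) + 4*(-68)*(-1 - 68) = 42*(1 + 84) + 4*(-68)*(-69) = 42*85 + 18768 = 3570 + 18768 = 22338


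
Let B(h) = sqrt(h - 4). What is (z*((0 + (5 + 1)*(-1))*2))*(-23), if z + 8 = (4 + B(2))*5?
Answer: 3312 + 1380*I*sqrt(2) ≈ 3312.0 + 1951.6*I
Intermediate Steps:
B(h) = sqrt(-4 + h)
z = 12 + 5*I*sqrt(2) (z = -8 + (4 + sqrt(-4 + 2))*5 = -8 + (4 + sqrt(-2))*5 = -8 + (4 + I*sqrt(2))*5 = -8 + (20 + 5*I*sqrt(2)) = 12 + 5*I*sqrt(2) ≈ 12.0 + 7.0711*I)
(z*((0 + (5 + 1)*(-1))*2))*(-23) = ((12 + 5*I*sqrt(2))*((0 + (5 + 1)*(-1))*2))*(-23) = ((12 + 5*I*sqrt(2))*((0 + 6*(-1))*2))*(-23) = ((12 + 5*I*sqrt(2))*((0 - 6)*2))*(-23) = ((12 + 5*I*sqrt(2))*(-6*2))*(-23) = ((12 + 5*I*sqrt(2))*(-12))*(-23) = (-144 - 60*I*sqrt(2))*(-23) = 3312 + 1380*I*sqrt(2)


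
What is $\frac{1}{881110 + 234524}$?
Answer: $\frac{1}{1115634} \approx 8.9635 \cdot 10^{-7}$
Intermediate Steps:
$\frac{1}{881110 + 234524} = \frac{1}{1115634}$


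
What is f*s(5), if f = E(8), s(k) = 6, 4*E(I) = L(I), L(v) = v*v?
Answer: 96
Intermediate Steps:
L(v) = v²
E(I) = I²/4
f = 16 (f = (¼)*8² = (¼)*64 = 16)
f*s(5) = 16*6 = 96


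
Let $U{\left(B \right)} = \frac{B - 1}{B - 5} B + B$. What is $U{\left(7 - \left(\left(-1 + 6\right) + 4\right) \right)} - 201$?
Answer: $- \frac{1427}{7} \approx -203.86$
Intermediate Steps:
$U{\left(B \right)} = B + \frac{B \left(-1 + B\right)}{-5 + B}$ ($U{\left(B \right)} = \frac{B - 1}{-5 + B} B + B = \frac{-1 + B}{-5 + B} B + B = \frac{B \left(-1 + B\right)}{-5 + B} + B = B + \frac{B \left(-1 + B\right)}{-5 + B}$)
$U{\left(7 - \left(\left(-1 + 6\right) + 4\right) \right)} - 201 = \frac{2 \left(7 - \left(\left(-1 + 6\right) + 4\right)\right) \left(-3 + \left(7 - \left(\left(-1 + 6\right) + 4\right)\right)\right)}{-5 + \left(7 - \left(\left(-1 + 6\right) + 4\right)\right)} - 201 = \frac{2 \left(7 - \left(5 + 4\right)\right) \left(-3 + \left(7 - \left(5 + 4\right)\right)\right)}{-5 + \left(7 - \left(5 + 4\right)\right)} - 201 = \frac{2 \left(7 - 9\right) \left(-3 + \left(7 - 9\right)\right)}{-5 + \left(7 - 9\right)} - 201 = 2 \left(-2\right) \frac{1}{-5 - 2} \left(-3 - 2\right) - 201 = 2 \left(-2\right) \frac{1}{-7} \left(-5\right) - 201 = 2 \left(-2\right) \left(- \frac{1}{7}\right) \left(-5\right) - 201 = - \frac{20}{7} - 201 = - \frac{1427}{7}$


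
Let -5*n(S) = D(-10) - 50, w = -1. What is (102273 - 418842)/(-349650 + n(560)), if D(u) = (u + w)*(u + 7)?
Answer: 1582845/1748233 ≈ 0.90540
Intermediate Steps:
D(u) = (-1 + u)*(7 + u) (D(u) = (u - 1)*(u + 7) = (-1 + u)*(7 + u))
n(S) = 17/5 (n(S) = -((-7 + (-10)² + 6*(-10)) - 50)/5 = -((-7 + 100 - 60) - 50)/5 = -(33 - 50)/5 = -⅕*(-17) = 17/5)
(102273 - 418842)/(-349650 + n(560)) = (102273 - 418842)/(-349650 + 17/5) = -316569/(-1748233/5) = -316569*(-5/1748233) = 1582845/1748233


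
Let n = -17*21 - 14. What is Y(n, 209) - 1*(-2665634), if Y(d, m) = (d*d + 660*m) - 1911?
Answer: 2939304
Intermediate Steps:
n = -371 (n = -357 - 14 = -371)
Y(d, m) = -1911 + d² + 660*m (Y(d, m) = (d² + 660*m) - 1911 = -1911 + d² + 660*m)
Y(n, 209) - 1*(-2665634) = (-1911 + (-371)² + 660*209) - 1*(-2665634) = (-1911 + 137641 + 137940) + 2665634 = 273670 + 2665634 = 2939304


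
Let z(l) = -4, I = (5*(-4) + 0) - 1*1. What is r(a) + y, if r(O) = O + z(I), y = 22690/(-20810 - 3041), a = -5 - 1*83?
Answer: -2216982/23851 ≈ -92.951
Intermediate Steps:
I = -21 (I = (-20 + 0) - 1 = -20 - 1 = -21)
a = -88 (a = -5 - 83 = -88)
y = -22690/23851 (y = 22690/(-23851) = 22690*(-1/23851) = -22690/23851 ≈ -0.95132)
r(O) = -4 + O (r(O) = O - 4 = -4 + O)
r(a) + y = (-4 - 88) - 22690/23851 = -92 - 22690/23851 = -2216982/23851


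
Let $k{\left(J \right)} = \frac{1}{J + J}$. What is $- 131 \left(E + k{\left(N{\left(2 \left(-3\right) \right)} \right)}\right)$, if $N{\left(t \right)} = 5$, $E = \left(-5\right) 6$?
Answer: $\frac{39169}{10} \approx 3916.9$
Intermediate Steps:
$E = -30$
$k{\left(J \right)} = \frac{1}{2 J}$
$- 131 \left(E + k{\left(N{\left(2 \left(-3\right) \right)} \right)}\right) = - 131 \left(-30 + \frac{1}{2 \cdot 5}\right) = - 131 \left(-30 + \frac{1}{2} \cdot \frac{1}{5}\right) = - 131 \left(-30 + \frac{1}{10}\right) = \left(-131\right) \left(- \frac{299}{10}\right) = \frac{39169}{10}$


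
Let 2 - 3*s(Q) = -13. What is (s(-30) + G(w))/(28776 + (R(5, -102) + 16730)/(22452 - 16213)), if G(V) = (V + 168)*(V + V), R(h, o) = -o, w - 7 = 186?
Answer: 869410889/179550296 ≈ 4.8422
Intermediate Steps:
w = 193 (w = 7 + 186 = 193)
s(Q) = 5 (s(Q) = ⅔ - ⅓*(-13) = ⅔ + 13/3 = 5)
G(V) = 2*V*(168 + V) (G(V) = (168 + V)*(2*V) = 2*V*(168 + V))
(s(-30) + G(w))/(28776 + (R(5, -102) + 16730)/(22452 - 16213)) = (5 + 2*193*(168 + 193))/(28776 + (-1*(-102) + 16730)/(22452 - 16213)) = (5 + 2*193*361)/(28776 + (102 + 16730)/6239) = (5 + 139346)/(28776 + 16832*(1/6239)) = 139351/(28776 + 16832/6239) = 139351/(179550296/6239) = 139351*(6239/179550296) = 869410889/179550296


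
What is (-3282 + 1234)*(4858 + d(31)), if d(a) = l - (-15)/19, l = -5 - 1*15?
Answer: -188286976/19 ≈ -9.9098e+6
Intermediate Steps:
l = -20 (l = -5 - 15 = -20)
d(a) = -365/19 (d(a) = -20 - (-15)/19 = -20 - 1*(-15/19) = -20 + 15/19 = -365/19)
(-3282 + 1234)*(4858 + d(31)) = (-3282 + 1234)*(4858 - 365/19) = -2048*91937/19 = -188286976/19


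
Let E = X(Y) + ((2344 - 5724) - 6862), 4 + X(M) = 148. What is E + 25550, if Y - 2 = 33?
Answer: 15452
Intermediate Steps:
Y = 35 (Y = 2 + 33 = 35)
X(M) = 144 (X(M) = -4 + 148 = 144)
E = -10098 (E = 144 + ((2344 - 5724) - 6862) = 144 + (-3380 - 6862) = 144 - 10242 = -10098)
E + 25550 = -10098 + 25550 = 15452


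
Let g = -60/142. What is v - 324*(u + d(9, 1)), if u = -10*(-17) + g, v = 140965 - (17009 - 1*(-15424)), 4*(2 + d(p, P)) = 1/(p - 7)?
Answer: 7695889/142 ≈ 54196.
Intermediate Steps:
d(p, P) = -2 + 1/(4*(-7 + p)) (d(p, P) = -2 + 1/(4*(p - 7)) = -2 + 1/(4*(-7 + p)))
g = -30/71 (g = -60*1/142 = -30/71 ≈ -0.42254)
v = 108532 (v = 140965 - (17009 + 15424) = 140965 - 1*32433 = 140965 - 32433 = 108532)
u = 12040/71 (u = -10*(-17) - 30/71 = 170 - 30/71 = 12040/71 ≈ 169.58)
v - 324*(u + d(9, 1)) = 108532 - 324*(12040/71 + (57 - 8*9)/(4*(-7 + 9))) = 108532 - 324*(12040/71 + (¼)*(57 - 72)/2) = 108532 - 324*(12040/71 + (¼)*(½)*(-15)) = 108532 - 324*(12040/71 - 15/8) = 108532 - 324*95255/568 = 108532 - 7715655/142 = 7695889/142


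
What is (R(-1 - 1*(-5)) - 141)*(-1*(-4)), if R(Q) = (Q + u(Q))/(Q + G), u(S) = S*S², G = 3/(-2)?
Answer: -2276/5 ≈ -455.20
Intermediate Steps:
G = -3/2 (G = 3*(-½) = -3/2 ≈ -1.5000)
u(S) = S³
R(Q) = (Q + Q³)/(-3/2 + Q) (R(Q) = (Q + Q³)/(Q - 3/2) = (Q + Q³)/(-3/2 + Q))
(R(-1 - 1*(-5)) - 141)*(-1*(-4)) = (2*(-1 - 1*(-5))*(1 + (-1 - 1*(-5))²)/(-3 + 2*(-1 - 1*(-5))) - 141)*(-1*(-4)) = (2*(-1 + 5)*(1 + (-1 + 5)²)/(-3 + 2*(-1 + 5)) - 141)*4 = (2*4*(1 + 4²)/(-3 + 2*4) - 141)*4 = (2*4*(1 + 16)/(-3 + 8) - 141)*4 = (2*4*17/5 - 141)*4 = (2*4*(⅕)*17 - 141)*4 = (136/5 - 141)*4 = -569/5*4 = -2276/5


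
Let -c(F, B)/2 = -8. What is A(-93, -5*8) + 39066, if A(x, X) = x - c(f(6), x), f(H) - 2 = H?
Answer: 38957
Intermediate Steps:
f(H) = 2 + H
c(F, B) = 16 (c(F, B) = -2*(-8) = 16)
A(x, X) = -16 + x (A(x, X) = x - 1*16 = x - 16 = -16 + x)
A(-93, -5*8) + 39066 = (-16 - 93) + 39066 = -109 + 39066 = 38957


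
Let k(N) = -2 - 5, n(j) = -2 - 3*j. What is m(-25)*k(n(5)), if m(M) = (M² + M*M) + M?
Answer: -8575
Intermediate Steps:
m(M) = M + 2*M² (m(M) = (M² + M²) + M = 2*M² + M = M + 2*M²)
k(N) = -7
m(-25)*k(n(5)) = -25*(1 + 2*(-25))*(-7) = -25*(1 - 50)*(-7) = -25*(-49)*(-7) = 1225*(-7) = -8575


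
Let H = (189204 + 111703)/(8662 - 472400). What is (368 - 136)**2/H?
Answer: -24960234112/300907 ≈ -82950.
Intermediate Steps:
H = -300907/463738 (H = 300907/(-463738) = 300907*(-1/463738) = -300907/463738 ≈ -0.64887)
(368 - 136)**2/H = (368 - 136)**2/(-300907/463738) = 232**2*(-463738/300907) = 53824*(-463738/300907) = -24960234112/300907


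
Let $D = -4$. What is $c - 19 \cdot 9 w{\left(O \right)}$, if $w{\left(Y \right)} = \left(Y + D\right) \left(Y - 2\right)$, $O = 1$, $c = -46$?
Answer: $-559$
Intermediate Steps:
$w{\left(Y \right)} = \left(-4 + Y\right) \left(-2 + Y\right)$ ($w{\left(Y \right)} = \left(Y - 4\right) \left(Y - 2\right) = \left(-4 + Y\right) \left(-2 + Y\right)$)
$c - 19 \cdot 9 w{\left(O \right)} = -46 - 19 \cdot 9 \left(8 + 1^{2} - 6\right) = -46 - 19 \cdot 9 \left(8 + 1 - 6\right) = -46 - 19 \cdot 9 \cdot 3 = -46 - 513 = -559$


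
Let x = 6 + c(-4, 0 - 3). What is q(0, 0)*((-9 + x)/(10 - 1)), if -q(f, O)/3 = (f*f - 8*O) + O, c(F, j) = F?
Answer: 0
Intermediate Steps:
x = 2 (x = 6 - 4 = 2)
q(f, O) = -3*f² + 21*O (q(f, O) = -3*((f*f - 8*O) + O) = -3*((f² - 8*O) + O) = -3*(f² - 7*O) = -3*f² + 21*O)
q(0, 0)*((-9 + x)/(10 - 1)) = (-3*0² + 21*0)*((-9 + 2)/(10 - 1)) = (-3*0 + 0)*(-7/9) = (0 + 0)*((⅑)*(-7)) = 0*(-7/9) = 0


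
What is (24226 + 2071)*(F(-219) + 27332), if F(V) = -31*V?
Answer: 897279937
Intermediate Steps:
(24226 + 2071)*(F(-219) + 27332) = (24226 + 2071)*(-31*(-219) + 27332) = 26297*(6789 + 27332) = 26297*34121 = 897279937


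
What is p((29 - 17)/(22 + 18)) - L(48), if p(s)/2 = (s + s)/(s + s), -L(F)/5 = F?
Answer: 242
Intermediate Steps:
L(F) = -5*F
p(s) = 2 (p(s) = 2*((s + s)/(s + s)) = 2*((2*s)/((2*s))) = 2*((2*s)*(1/(2*s))) = 2*1 = 2)
p((29 - 17)/(22 + 18)) - L(48) = 2 - (-5)*48 = 2 - 1*(-240) = 2 + 240 = 242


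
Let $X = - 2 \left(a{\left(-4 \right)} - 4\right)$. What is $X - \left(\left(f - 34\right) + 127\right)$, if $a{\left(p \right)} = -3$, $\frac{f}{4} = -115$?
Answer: $381$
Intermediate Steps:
$f = -460$ ($f = 4 \left(-115\right) = -460$)
$X = 14$ ($X = - 2 \left(-3 - 4\right) = \left(-2\right) \left(-7\right) = 14$)
$X - \left(\left(f - 34\right) + 127\right) = 14 - \left(\left(-460 - 34\right) + 127\right) = 14 - \left(-494 + 127\right) = 14 - -367 = 14 + 367 = 381$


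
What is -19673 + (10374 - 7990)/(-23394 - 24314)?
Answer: -234640467/11927 ≈ -19673.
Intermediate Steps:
-19673 + (10374 - 7990)/(-23394 - 24314) = -19673 + 2384/(-47708) = -19673 + 2384*(-1/47708) = -19673 - 596/11927 = -234640467/11927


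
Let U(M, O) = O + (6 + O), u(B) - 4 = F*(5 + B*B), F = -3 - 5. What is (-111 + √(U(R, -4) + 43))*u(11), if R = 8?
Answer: 111444 - 1004*√41 ≈ 1.0502e+5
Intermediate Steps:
F = -8
u(B) = -36 - 8*B² (u(B) = 4 - 8*(5 + B*B) = 4 - 8*(5 + B²) = 4 + (-40 - 8*B²) = -36 - 8*B²)
U(M, O) = 6 + 2*O
(-111 + √(U(R, -4) + 43))*u(11) = (-111 + √((6 + 2*(-4)) + 43))*(-36 - 8*11²) = (-111 + √((6 - 8) + 43))*(-36 - 8*121) = (-111 + √(-2 + 43))*(-36 - 968) = (-111 + √41)*(-1004) = 111444 - 1004*√41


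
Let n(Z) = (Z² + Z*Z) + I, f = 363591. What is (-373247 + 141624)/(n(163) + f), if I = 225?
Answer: -1421/2558 ≈ -0.55551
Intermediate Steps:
n(Z) = 225 + 2*Z² (n(Z) = (Z² + Z*Z) + 225 = (Z² + Z²) + 225 = 2*Z² + 225 = 225 + 2*Z²)
(-373247 + 141624)/(n(163) + f) = (-373247 + 141624)/((225 + 2*163²) + 363591) = -231623/((225 + 2*26569) + 363591) = -231623/((225 + 53138) + 363591) = -231623/(53363 + 363591) = -231623/416954 = -231623*1/416954 = -1421/2558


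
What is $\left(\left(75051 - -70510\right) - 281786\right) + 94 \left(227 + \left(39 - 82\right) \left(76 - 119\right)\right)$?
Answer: $58919$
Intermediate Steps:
$\left(\left(75051 - -70510\right) - 281786\right) + 94 \left(227 + \left(39 - 82\right) \left(76 - 119\right)\right) = \left(\left(75051 + 70510\right) - 281786\right) + 94 \left(227 - -1849\right) = \left(145561 - 281786\right) + 94 \left(227 + 1849\right) = -136225 + 94 \cdot 2076 = -136225 + 195144 = 58919$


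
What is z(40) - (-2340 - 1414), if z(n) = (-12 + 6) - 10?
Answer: 3738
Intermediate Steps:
z(n) = -16 (z(n) = -6 - 10 = -16)
z(40) - (-2340 - 1414) = -16 - (-2340 - 1414) = -16 - 1*(-3754) = -16 + 3754 = 3738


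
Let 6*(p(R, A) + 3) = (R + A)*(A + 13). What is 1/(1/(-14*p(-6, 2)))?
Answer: 182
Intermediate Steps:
p(R, A) = -3 + (13 + A)*(A + R)/6 (p(R, A) = -3 + ((R + A)*(A + 13))/6 = -3 + ((A + R)*(13 + A))/6 = -3 + ((13 + A)*(A + R))/6 = -3 + (13 + A)*(A + R)/6)
1/(1/(-14*p(-6, 2))) = 1/(1/(-14*(-3 + (1/6)*2**2 + (13/6)*2 + (13/6)*(-6) + (1/6)*2*(-6)))) = 1/(1/(-14*(-3 + (1/6)*4 + 13/3 - 13 - 2))) = 1/(1/(-14*(-3 + 2/3 + 13/3 - 13 - 2))) = 1/(1/(-14*(-13))) = 1/(1/182) = 182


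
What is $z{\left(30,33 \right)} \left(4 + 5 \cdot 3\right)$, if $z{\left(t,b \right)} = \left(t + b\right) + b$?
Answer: $1824$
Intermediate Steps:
$z{\left(t,b \right)} = t + 2 b$ ($z{\left(t,b \right)} = \left(b + t\right) + b = t + 2 b$)
$z{\left(30,33 \right)} \left(4 + 5 \cdot 3\right) = \left(30 + 2 \cdot 33\right) \left(4 + 5 \cdot 3\right) = \left(30 + 66\right) \left(4 + 15\right) = 96 \cdot 19 = 1824$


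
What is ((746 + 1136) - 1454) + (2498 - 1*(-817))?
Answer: 3743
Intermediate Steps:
((746 + 1136) - 1454) + (2498 - 1*(-817)) = (1882 - 1454) + (2498 + 817) = 428 + 3315 = 3743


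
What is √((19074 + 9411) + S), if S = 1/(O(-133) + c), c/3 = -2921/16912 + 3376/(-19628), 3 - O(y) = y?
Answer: √72927293929707257544949/1600062257 ≈ 168.77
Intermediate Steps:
O(y) = 3 - y
c = -12260175/11855312 (c = 3*(-2921/16912 + 3376/(-19628)) = 3*(-2921*1/16912 + 3376*(-1/19628)) = 3*(-2921/16912 - 844/4907) = 3*(-4086725/11855312) = -12260175/11855312 ≈ -1.0342)
S = 11855312/1600062257 (S = 1/((3 - 1*(-133)) - 12260175/11855312) = 1/((3 + 133) - 12260175/11855312) = 1/(136 - 12260175/11855312) = 1/(1600062257/11855312) = 11855312/1600062257 ≈ 0.0074093)
√((19074 + 9411) + S) = √((19074 + 9411) + 11855312/1600062257) = √(28485 + 11855312/1600062257) = √(45577785245957/1600062257) = √72927293929707257544949/1600062257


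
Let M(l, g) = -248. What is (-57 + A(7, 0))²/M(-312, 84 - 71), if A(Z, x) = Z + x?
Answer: -625/62 ≈ -10.081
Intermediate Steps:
(-57 + A(7, 0))²/M(-312, 84 - 71) = (-57 + (7 + 0))²/(-248) = (-57 + 7)²*(-1/248) = (-50)²*(-1/248) = 2500*(-1/248) = -625/62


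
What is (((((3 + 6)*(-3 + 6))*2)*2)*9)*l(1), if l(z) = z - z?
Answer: 0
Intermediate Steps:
l(z) = 0
(((((3 + 6)*(-3 + 6))*2)*2)*9)*l(1) = (((((3 + 6)*(-3 + 6))*2)*2)*9)*0 = ((((9*3)*2)*2)*9)*0 = (((27*2)*2)*9)*0 = ((54*2)*9)*0 = (108*9)*0 = 972*0 = 0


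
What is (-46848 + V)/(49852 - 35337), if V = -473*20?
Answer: -56308/14515 ≈ -3.8793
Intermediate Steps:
V = -9460
(-46848 + V)/(49852 - 35337) = (-46848 - 9460)/(49852 - 35337) = -56308/14515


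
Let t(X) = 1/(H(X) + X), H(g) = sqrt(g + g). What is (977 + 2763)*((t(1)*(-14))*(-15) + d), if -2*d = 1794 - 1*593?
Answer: -3031270 + 785400*sqrt(2) ≈ -1.9205e+6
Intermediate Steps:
H(g) = sqrt(2)*sqrt(g) (H(g) = sqrt(2*g) = sqrt(2)*sqrt(g))
d = -1201/2 (d = -(1794 - 1*593)/2 = -(1794 - 593)/2 = -1/2*1201 = -1201/2 ≈ -600.50)
t(X) = 1/(X + sqrt(2)*sqrt(X)) (t(X) = 1/(sqrt(2)*sqrt(X) + X) = 1/(X + sqrt(2)*sqrt(X)))
(977 + 2763)*((t(1)*(-14))*(-15) + d) = (977 + 2763)*((-14/(1 + sqrt(2)*sqrt(1)))*(-15) - 1201/2) = 3740*((-14/(1 + sqrt(2)*1))*(-15) - 1201/2) = 3740*((-14/(1 + sqrt(2)))*(-15) - 1201/2) = 3740*(-14/(1 + sqrt(2))*(-15) - 1201/2) = 3740*(210/(1 + sqrt(2)) - 1201/2) = 3740*(-1201/2 + 210/(1 + sqrt(2))) = -2245870 + 785400/(1 + sqrt(2))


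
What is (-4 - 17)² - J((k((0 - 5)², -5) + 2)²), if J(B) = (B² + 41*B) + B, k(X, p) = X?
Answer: -561618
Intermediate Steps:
J(B) = B² + 42*B
(-4 - 17)² - J((k((0 - 5)², -5) + 2)²) = (-4 - 17)² - ((0 - 5)² + 2)²*(42 + ((0 - 5)² + 2)²) = (-21)² - ((-5)² + 2)²*(42 + ((-5)² + 2)²) = 441 - (25 + 2)²*(42 + (25 + 2)²) = 441 - 27²*(42 + 27²) = 441 - 729*(42 + 729) = 441 - 729*771 = 441 - 1*562059 = 441 - 562059 = -561618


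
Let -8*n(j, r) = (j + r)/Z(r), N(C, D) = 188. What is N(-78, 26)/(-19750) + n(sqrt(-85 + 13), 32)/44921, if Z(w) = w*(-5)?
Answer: -33778617/3548759000 + 3*I*sqrt(2)/28749440 ≈ -0.0095184 + 1.4757e-7*I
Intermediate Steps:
Z(w) = -5*w
n(j, r) = (j + r)/(40*r) (n(j, r) = -(j + r)/(8*((-5*r))) = -(j + r)*(-1/(5*r))/8 = -(-1)*(j + r)/(40*r) = (j + r)/(40*r))
N(-78, 26)/(-19750) + n(sqrt(-85 + 13), 32)/44921 = 188/(-19750) + ((1/40)*(sqrt(-85 + 13) + 32)/32)/44921 = 188*(-1/19750) + ((1/40)*(1/32)*(sqrt(-72) + 32))*(1/44921) = -94/9875 + ((1/40)*(1/32)*(6*I*sqrt(2) + 32))*(1/44921) = -94/9875 + ((1/40)*(1/32)*(32 + 6*I*sqrt(2)))*(1/44921) = -94/9875 + (1/40 + 3*I*sqrt(2)/640)*(1/44921) = -94/9875 + (1/1796840 + 3*I*sqrt(2)/28749440) = -33778617/3548759000 + 3*I*sqrt(2)/28749440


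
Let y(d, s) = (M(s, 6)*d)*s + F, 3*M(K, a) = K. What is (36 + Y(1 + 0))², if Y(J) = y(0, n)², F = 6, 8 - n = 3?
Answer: 5184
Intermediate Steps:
n = 5 (n = 8 - 1*3 = 8 - 3 = 5)
M(K, a) = K/3
y(d, s) = 6 + d*s²/3 (y(d, s) = ((s/3)*d)*s + 6 = (d*s/3)*s + 6 = d*s²/3 + 6 = 6 + d*s²/3)
Y(J) = 36 (Y(J) = (6 + (⅓)*0*5²)² = (6 + (⅓)*0*25)² = (6 + 0)² = 6² = 36)
(36 + Y(1 + 0))² = (36 + 36)² = 72² = 5184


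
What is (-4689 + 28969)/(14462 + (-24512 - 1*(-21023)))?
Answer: 24280/10973 ≈ 2.2127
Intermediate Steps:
(-4689 + 28969)/(14462 + (-24512 - 1*(-21023))) = 24280/(14462 + (-24512 + 21023)) = 24280/(14462 - 3489) = 24280/10973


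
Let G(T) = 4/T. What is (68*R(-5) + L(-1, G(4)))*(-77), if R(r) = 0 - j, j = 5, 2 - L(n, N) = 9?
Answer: 26719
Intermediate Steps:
L(n, N) = -7 (L(n, N) = 2 - 1*9 = 2 - 9 = -7)
R(r) = -5 (R(r) = 0 - 1*5 = 0 - 5 = -5)
(68*R(-5) + L(-1, G(4)))*(-77) = (68*(-5) - 7)*(-77) = (-340 - 7)*(-77) = -347*(-77) = 26719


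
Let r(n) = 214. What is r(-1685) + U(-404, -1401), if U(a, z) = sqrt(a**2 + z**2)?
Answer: 214 + sqrt(2126017) ≈ 1672.1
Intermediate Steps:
r(-1685) + U(-404, -1401) = 214 + sqrt((-404)**2 + (-1401)**2) = 214 + sqrt(163216 + 1962801) = 214 + sqrt(2126017)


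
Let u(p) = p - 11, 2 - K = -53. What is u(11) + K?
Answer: 55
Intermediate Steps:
K = 55 (K = 2 - 1*(-53) = 2 + 53 = 55)
u(p) = -11 + p
u(11) + K = (-11 + 11) + 55 = 0 + 55 = 55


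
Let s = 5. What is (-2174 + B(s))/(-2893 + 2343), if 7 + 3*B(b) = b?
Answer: 3262/825 ≈ 3.9539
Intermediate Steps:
B(b) = -7/3 + b/3
(-2174 + B(s))/(-2893 + 2343) = (-2174 + (-7/3 + (1/3)*5))/(-2893 + 2343) = (-2174 + (-7/3 + 5/3))/(-550) = (-2174 - 2/3)*(-1/550) = -6524/3*(-1/550) = 3262/825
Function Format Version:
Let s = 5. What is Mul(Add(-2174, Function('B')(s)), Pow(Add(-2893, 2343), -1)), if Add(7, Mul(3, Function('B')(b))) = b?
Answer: Rational(3262, 825) ≈ 3.9539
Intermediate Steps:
Function('B')(b) = Add(Rational(-7, 3), Mul(Rational(1, 3), b))
Mul(Add(-2174, Function('B')(s)), Pow(Add(-2893, 2343), -1)) = Mul(Add(-2174, Add(Rational(-7, 3), Mul(Rational(1, 3), 5))), Pow(Add(-2893, 2343), -1)) = Mul(Add(-2174, Add(Rational(-7, 3), Rational(5, 3))), Pow(-550, -1)) = Mul(Add(-2174, Rational(-2, 3)), Rational(-1, 550)) = Mul(Rational(-6524, 3), Rational(-1, 550)) = Rational(3262, 825)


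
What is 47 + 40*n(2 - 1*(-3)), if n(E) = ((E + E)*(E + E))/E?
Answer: 847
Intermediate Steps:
n(E) = 4*E (n(E) = ((2*E)*(2*E))/E = (4*E²)/E = 4*E)
47 + 40*n(2 - 1*(-3)) = 47 + 40*(4*(2 - 1*(-3))) = 47 + 40*(4*(2 + 3)) = 47 + 40*(4*5) = 47 + 40*20 = 47 + 800 = 847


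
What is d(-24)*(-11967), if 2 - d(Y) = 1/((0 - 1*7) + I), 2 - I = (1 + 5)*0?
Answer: -131637/5 ≈ -26327.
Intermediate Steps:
I = 2 (I = 2 - (1 + 5)*0 = 2 - 6*0 = 2 - 1*0 = 2 + 0 = 2)
d(Y) = 11/5 (d(Y) = 2 - 1/((0 - 1*7) + 2) = 2 - 1/((0 - 7) + 2) = 2 - 1/(-7 + 2) = 2 - 1/(-5) = 2 - 1*(-⅕) = 2 + ⅕ = 11/5)
d(-24)*(-11967) = (11/5)*(-11967) = -131637/5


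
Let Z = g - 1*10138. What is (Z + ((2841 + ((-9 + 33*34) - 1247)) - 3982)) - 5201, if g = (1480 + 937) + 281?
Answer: -13916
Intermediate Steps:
g = 2698 (g = 2417 + 281 = 2698)
Z = -7440 (Z = 2698 - 1*10138 = 2698 - 10138 = -7440)
(Z + ((2841 + ((-9 + 33*34) - 1247)) - 3982)) - 5201 = (-7440 + ((2841 + ((-9 + 33*34) - 1247)) - 3982)) - 5201 = (-7440 + ((2841 + ((-9 + 1122) - 1247)) - 3982)) - 5201 = (-7440 + ((2841 + (1113 - 1247)) - 3982)) - 5201 = (-7440 + ((2841 - 134) - 3982)) - 5201 = (-7440 + (2707 - 3982)) - 5201 = (-7440 - 1275) - 5201 = -8715 - 5201 = -13916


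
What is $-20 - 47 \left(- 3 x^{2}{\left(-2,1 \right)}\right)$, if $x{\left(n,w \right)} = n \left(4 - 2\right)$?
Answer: $2236$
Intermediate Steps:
$x{\left(n,w \right)} = 2 n$ ($x{\left(n,w \right)} = n 2 = 2 n$)
$-20 - 47 \left(- 3 x^{2}{\left(-2,1 \right)}\right) = -20 - 47 \left(- 3 \left(2 \left(-2\right)\right)^{2}\right) = -20 - 47 \left(- 3 \left(-4\right)^{2}\right) = -20 - 47 \left(\left(-3\right) 16\right) = -20 - -2256 = -20 + 2256 = 2236$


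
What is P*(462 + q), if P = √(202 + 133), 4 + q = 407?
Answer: 865*√335 ≈ 15832.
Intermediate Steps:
q = 403 (q = -4 + 407 = 403)
P = √335 ≈ 18.303
P*(462 + q) = √335*(462 + 403) = √335*865 = 865*√335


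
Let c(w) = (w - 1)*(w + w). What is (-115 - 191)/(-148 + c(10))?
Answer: -153/16 ≈ -9.5625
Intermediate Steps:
c(w) = 2*w*(-1 + w) (c(w) = (-1 + w)*(2*w) = 2*w*(-1 + w))
(-115 - 191)/(-148 + c(10)) = (-115 - 191)/(-148 + 2*10*(-1 + 10)) = -306/(-148 + 2*10*9) = -306/(-148 + 180) = -306/32 = -306*1/32 = -153/16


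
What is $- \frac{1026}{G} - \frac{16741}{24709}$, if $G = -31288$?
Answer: $- \frac{249220487}{386547596} \approx -0.64473$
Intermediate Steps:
$- \frac{1026}{G} - \frac{16741}{24709} = - \frac{1026}{-31288} - \frac{16741}{24709} = \left(-1026\right) \left(- \frac{1}{31288}\right) - \frac{16741}{24709} = \frac{513}{15644} - \frac{16741}{24709} = - \frac{249220487}{386547596}$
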